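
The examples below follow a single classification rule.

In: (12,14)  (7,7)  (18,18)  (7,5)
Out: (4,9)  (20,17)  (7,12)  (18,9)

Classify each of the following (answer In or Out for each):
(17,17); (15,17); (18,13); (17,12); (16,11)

The rule appears to be: sum is even.

In, In, Out, Out, Out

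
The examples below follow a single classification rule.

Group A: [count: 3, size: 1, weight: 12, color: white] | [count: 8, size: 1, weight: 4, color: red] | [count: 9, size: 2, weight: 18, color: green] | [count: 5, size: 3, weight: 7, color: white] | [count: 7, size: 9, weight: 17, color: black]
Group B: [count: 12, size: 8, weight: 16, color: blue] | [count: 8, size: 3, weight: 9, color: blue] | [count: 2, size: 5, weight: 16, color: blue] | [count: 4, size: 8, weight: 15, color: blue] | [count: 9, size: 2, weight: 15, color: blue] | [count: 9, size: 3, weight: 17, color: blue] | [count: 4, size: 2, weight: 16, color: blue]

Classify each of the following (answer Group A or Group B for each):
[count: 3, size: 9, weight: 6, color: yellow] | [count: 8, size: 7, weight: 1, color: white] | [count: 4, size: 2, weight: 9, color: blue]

Group A, Group A, Group B

One predicate separates the groups cleanly: color is not blue.
[count: 3, size: 9, weight: 6, color: yellow]: color is yellow, matches → Group A.
[count: 8, size: 7, weight: 1, color: white]: color is white, matches → Group A.
[count: 4, size: 2, weight: 9, color: blue]: color is blue, lacks this property → Group B.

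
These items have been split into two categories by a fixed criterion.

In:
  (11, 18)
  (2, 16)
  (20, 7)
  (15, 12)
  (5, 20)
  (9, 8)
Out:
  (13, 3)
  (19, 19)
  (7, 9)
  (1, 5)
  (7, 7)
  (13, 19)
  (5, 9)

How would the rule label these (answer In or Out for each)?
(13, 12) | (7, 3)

'In' ⟺ product is even.

In, Out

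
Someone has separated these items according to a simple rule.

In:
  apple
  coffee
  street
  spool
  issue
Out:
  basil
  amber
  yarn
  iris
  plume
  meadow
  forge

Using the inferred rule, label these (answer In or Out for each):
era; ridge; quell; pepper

Out, Out, In, In

One predicate separates the groups cleanly: has a double letter.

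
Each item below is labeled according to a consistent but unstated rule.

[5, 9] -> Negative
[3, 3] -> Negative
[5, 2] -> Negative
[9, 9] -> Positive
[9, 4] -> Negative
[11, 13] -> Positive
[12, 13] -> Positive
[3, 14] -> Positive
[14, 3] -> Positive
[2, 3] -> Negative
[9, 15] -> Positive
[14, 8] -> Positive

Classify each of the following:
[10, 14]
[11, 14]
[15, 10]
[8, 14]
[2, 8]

The classifier is using: sum ≥ 17.
[10, 14]: 10+14 = 24, has this property → Positive.
[11, 14]: 11+14 = 25, has this property → Positive.
[15, 10]: 15+10 = 25, has this property → Positive.
[8, 14]: 8+14 = 22, has this property → Positive.
[2, 8]: 2+8 = 10, does not satisfy this → Negative.

Positive, Positive, Positive, Positive, Negative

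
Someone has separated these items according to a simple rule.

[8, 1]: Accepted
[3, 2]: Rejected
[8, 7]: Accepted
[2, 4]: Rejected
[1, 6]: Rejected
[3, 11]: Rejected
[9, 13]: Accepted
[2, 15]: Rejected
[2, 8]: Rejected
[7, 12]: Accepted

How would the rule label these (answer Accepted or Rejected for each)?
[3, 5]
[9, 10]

Rejected, Accepted

The distinguishing property — first ≥ 4 — holds for all the 'Accepted' cases and none of the 'Rejected' cases.
[3, 5]: Rejected (first 3). [9, 10]: Accepted (first 9).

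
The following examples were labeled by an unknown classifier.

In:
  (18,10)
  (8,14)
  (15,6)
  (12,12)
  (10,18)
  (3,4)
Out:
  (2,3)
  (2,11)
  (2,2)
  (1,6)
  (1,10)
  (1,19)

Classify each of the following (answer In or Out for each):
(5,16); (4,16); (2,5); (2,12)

One predicate separates the groups cleanly: first ≥ 3.

In, In, Out, Out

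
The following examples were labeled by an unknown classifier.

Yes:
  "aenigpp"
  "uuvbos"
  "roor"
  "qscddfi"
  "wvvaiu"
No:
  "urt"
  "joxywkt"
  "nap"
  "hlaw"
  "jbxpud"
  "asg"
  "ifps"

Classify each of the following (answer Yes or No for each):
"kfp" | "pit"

The common property of the 'Yes' items is: has a double letter. No 'No' item has it.
"kfp": no doubled letter, does not fit → No. "pit": no doubled letter, does not fit → No.

No, No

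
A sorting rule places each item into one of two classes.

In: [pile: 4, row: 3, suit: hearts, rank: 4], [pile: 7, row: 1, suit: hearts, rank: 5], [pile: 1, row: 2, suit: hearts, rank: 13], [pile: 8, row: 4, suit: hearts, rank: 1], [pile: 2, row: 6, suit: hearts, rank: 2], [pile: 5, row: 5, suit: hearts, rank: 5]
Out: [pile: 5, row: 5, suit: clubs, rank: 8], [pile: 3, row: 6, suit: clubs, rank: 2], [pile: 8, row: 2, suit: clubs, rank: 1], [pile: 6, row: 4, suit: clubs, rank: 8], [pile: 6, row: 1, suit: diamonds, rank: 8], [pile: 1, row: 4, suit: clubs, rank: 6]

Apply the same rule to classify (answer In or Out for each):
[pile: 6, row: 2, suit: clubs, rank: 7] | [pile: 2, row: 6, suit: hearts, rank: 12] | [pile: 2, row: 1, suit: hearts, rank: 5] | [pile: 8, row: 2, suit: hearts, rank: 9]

The common property of the 'In' items is: suit is hearts. No 'Out' item has it.
[pile: 6, row: 2, suit: clubs, rank: 7] — suit is clubs, hence Out.
[pile: 2, row: 6, suit: hearts, rank: 12] — suit is hearts, hence In.
[pile: 2, row: 1, suit: hearts, rank: 5] — suit is hearts, hence In.
[pile: 8, row: 2, suit: hearts, rank: 9] — suit is hearts, hence In.

Out, In, In, In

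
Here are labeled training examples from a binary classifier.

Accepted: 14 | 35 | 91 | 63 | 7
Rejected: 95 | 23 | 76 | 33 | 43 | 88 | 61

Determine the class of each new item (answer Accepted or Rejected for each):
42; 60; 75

Accepted, Rejected, Rejected

A rule that fits every label: multiple of 7 — true of each 'Accepted' example, false of each 'Rejected' one.
42: 42 = 7·6, passes → Accepted.
60: 60 = 7·8 + 4, does not satisfy this → Rejected.
75: 75 = 7·10 + 5, does not satisfy this → Rejected.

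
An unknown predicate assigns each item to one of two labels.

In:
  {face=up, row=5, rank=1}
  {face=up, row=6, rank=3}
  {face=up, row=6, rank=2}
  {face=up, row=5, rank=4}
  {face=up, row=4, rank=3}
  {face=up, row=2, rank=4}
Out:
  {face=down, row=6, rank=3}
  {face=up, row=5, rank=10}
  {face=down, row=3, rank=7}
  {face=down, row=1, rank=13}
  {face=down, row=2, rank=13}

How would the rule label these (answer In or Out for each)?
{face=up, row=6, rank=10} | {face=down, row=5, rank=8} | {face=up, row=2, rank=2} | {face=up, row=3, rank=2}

Out, Out, In, In

The distinguishing property — face is up AND rank ≤ 4 — holds for all the 'In' cases and none of the 'Out' cases.
{face=up, row=6, rank=10} — face is up, rank = 10, hence Out. {face=down, row=5, rank=8} — face is down, rank = 8, hence Out. {face=up, row=2, rank=2} — face is up, rank = 2, hence In. {face=up, row=3, rank=2} — face is up, rank = 2, hence In.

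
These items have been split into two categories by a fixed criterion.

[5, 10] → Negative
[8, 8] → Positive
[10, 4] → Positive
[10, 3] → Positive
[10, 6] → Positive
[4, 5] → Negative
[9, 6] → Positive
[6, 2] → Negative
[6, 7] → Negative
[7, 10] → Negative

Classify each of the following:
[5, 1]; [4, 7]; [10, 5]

Negative, Negative, Positive

The rule appears to be: first ≥ 8.
[5, 1] → first 5 → Negative.
[4, 7] → first 4 → Negative.
[10, 5] → first 10 → Positive.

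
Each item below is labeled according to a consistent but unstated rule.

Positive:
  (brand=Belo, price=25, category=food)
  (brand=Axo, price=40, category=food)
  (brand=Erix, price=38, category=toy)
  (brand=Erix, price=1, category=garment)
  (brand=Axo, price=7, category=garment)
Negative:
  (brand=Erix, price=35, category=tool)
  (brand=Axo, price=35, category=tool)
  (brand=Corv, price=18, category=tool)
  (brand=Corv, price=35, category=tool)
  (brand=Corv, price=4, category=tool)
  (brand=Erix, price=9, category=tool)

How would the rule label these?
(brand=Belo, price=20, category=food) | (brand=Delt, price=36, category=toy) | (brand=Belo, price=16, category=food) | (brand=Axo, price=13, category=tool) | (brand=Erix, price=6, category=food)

The rule appears to be: category is not tool.
(brand=Belo, price=20, category=food): category is food — has this property, so Positive. (brand=Delt, price=36, category=toy): category is toy — has this property, so Positive. (brand=Belo, price=16, category=food): category is food — has this property, so Positive. (brand=Axo, price=13, category=tool): category is tool — does not satisfy this, so Negative. (brand=Erix, price=6, category=food): category is food — has this property, so Positive.

Positive, Positive, Positive, Negative, Positive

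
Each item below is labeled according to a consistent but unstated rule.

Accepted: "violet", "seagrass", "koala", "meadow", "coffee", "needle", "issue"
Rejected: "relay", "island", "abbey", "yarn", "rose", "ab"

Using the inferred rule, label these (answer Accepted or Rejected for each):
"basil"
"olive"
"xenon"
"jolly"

One predicate separates the groups cleanly: has ≥ 3 vowels.
"basil": 2 vowels — fails the rule, so Rejected.
"olive": 3 vowels — qualifies, so Accepted.
"xenon": 2 vowels — fails the rule, so Rejected.
"jolly": 1 vowel — fails the rule, so Rejected.

Rejected, Accepted, Rejected, Rejected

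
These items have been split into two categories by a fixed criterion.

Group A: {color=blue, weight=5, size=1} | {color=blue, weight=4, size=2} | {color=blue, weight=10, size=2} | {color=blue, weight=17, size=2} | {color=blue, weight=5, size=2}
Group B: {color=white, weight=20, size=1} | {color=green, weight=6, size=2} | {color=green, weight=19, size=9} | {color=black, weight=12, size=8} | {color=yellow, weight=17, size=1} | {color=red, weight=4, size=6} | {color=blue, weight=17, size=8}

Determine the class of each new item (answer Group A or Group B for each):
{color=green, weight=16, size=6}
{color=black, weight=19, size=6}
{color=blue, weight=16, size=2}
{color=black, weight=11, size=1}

The distinguishing property — color is blue AND size ≤ 2 — holds for all the 'Group A' cases and none of the 'Group B' cases.
{color=green, weight=16, size=6}: Group B (color is green, size = 6). {color=black, weight=19, size=6}: Group B (color is black, size = 6). {color=blue, weight=16, size=2}: Group A (color is blue, size = 2). {color=black, weight=11, size=1}: Group B (color is black, size = 1).

Group B, Group B, Group A, Group B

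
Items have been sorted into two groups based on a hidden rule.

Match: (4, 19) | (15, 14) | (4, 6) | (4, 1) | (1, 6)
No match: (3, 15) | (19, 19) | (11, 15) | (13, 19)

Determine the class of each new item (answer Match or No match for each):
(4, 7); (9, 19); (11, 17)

The pattern is that an item is 'Match' exactly when: product is even.
(4, 7): 4·7 = 28 — qualifies, so Match. (9, 19): 9·19 = 171 — does not pass, so No match. (11, 17): 11·17 = 187 — does not pass, so No match.

Match, No match, No match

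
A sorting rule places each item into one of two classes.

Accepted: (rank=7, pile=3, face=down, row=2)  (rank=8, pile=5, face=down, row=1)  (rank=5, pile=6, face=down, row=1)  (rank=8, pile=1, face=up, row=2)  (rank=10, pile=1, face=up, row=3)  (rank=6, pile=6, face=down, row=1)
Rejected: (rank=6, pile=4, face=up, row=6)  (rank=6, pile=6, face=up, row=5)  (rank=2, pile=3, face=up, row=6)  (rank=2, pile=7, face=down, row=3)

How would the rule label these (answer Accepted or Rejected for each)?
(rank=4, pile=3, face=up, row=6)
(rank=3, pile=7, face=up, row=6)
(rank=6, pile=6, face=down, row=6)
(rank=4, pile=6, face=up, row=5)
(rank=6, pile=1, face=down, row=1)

The simplest hypothesis consistent with all the labels is: rank ≥ 5 AND row ≤ 3.
(rank=4, pile=3, face=up, row=6) — rank = 4, row = 6, hence Rejected. (rank=3, pile=7, face=up, row=6) — rank = 3, row = 6, hence Rejected. (rank=6, pile=6, face=down, row=6) — rank = 6, row = 6, hence Rejected. (rank=4, pile=6, face=up, row=5) — rank = 4, row = 5, hence Rejected. (rank=6, pile=1, face=down, row=1) — rank = 6, row = 1, hence Accepted.

Rejected, Rejected, Rejected, Rejected, Accepted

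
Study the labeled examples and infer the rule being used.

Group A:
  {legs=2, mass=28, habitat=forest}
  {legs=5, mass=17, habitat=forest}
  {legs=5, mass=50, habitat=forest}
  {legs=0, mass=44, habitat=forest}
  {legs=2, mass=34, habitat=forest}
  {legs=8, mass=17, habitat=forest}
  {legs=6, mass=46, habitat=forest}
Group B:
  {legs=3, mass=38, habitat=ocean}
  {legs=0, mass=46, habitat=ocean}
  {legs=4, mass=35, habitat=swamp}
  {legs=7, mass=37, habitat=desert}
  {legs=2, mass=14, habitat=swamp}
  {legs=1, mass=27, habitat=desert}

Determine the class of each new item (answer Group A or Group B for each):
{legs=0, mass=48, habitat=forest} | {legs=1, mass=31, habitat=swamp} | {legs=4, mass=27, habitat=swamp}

Comparing the two groups points to one rule — habitat is forest.
{legs=0, mass=48, habitat=forest}: habitat is forest — has this property, so Group A. {legs=1, mass=31, habitat=swamp}: habitat is swamp — lacks this property, so Group B. {legs=4, mass=27, habitat=swamp}: habitat is swamp — lacks this property, so Group B.

Group A, Group B, Group B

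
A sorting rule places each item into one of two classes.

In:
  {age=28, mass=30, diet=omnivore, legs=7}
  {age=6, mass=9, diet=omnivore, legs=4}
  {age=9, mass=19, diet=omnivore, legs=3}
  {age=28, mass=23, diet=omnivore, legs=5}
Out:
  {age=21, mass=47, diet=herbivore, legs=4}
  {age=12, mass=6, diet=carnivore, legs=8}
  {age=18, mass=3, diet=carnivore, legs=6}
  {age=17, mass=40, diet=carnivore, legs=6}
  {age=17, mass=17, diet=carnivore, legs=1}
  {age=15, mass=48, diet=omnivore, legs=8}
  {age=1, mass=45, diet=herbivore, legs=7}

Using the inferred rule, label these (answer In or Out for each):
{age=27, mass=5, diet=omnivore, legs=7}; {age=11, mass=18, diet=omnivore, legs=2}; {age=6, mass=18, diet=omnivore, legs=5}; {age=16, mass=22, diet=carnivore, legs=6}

In, In, In, Out

'In' ⟺ diet is omnivore AND legs ≤ 7.
{age=27, mass=5, diet=omnivore, legs=7} → diet is omnivore, legs = 7 → In.
{age=11, mass=18, diet=omnivore, legs=2} → diet is omnivore, legs = 2 → In.
{age=6, mass=18, diet=omnivore, legs=5} → diet is omnivore, legs = 5 → In.
{age=16, mass=22, diet=carnivore, legs=6} → diet is carnivore, legs = 6 → Out.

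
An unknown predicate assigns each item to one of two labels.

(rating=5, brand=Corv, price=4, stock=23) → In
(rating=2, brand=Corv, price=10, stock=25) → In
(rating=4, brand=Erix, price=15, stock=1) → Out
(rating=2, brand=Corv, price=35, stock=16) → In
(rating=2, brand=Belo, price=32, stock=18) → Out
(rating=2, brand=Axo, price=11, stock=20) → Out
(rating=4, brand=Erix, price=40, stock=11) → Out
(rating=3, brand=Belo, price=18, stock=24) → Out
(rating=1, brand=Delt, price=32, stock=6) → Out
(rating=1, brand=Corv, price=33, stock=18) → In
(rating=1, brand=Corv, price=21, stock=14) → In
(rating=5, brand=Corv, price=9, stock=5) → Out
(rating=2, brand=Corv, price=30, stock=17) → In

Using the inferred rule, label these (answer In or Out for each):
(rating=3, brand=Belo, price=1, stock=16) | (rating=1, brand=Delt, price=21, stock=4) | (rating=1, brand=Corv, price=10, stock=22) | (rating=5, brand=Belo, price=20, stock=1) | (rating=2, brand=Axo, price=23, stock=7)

Out, Out, In, Out, Out

Rule: brand is Corv AND stock ≥ 6. This holds for each 'In' example and fails for each 'Out' one.
(rating=3, brand=Belo, price=1, stock=16) → brand is Belo, stock = 16 → Out.
(rating=1, brand=Delt, price=21, stock=4) → brand is Delt, stock = 4 → Out.
(rating=1, brand=Corv, price=10, stock=22) → brand is Corv, stock = 22 → In.
(rating=5, brand=Belo, price=20, stock=1) → brand is Belo, stock = 1 → Out.
(rating=2, brand=Axo, price=23, stock=7) → brand is Axo, stock = 7 → Out.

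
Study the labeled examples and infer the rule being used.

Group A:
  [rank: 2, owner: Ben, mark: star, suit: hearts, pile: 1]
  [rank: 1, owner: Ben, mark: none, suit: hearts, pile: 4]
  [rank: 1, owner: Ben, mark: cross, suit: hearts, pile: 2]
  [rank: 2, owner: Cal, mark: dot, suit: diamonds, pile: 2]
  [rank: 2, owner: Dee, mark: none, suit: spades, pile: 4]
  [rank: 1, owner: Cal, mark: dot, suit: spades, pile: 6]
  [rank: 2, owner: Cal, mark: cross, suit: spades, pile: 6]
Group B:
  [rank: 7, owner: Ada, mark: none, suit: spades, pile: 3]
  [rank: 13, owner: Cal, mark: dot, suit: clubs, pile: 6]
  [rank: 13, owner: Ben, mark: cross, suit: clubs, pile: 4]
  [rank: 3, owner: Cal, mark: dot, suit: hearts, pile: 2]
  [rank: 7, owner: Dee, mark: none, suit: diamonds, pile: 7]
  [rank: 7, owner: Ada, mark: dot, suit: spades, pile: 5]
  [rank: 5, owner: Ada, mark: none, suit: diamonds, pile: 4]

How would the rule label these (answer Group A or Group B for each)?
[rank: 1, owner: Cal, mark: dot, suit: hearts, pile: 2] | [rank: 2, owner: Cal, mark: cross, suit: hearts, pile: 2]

Group A, Group A

The distinguishing property — rank ≤ 2 — holds for all the 'Group A' cases and none of the 'Group B' cases.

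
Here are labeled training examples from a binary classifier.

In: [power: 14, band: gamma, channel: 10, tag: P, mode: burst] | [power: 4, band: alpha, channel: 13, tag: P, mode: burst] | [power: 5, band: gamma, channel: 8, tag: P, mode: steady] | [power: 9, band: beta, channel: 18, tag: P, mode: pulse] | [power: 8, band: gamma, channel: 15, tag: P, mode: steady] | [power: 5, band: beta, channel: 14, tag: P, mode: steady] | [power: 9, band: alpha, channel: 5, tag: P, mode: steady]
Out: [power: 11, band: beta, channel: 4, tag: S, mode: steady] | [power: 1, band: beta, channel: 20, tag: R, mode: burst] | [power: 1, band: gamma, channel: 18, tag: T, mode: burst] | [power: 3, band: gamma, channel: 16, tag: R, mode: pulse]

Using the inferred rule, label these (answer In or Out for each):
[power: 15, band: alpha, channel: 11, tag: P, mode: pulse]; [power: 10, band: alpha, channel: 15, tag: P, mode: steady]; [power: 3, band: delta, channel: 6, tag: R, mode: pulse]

The rule appears to be: tag is P.
In: [power: 15, band: alpha, channel: 11, tag: P, mode: pulse], since tag is P. In: [power: 10, band: alpha, channel: 15, tag: P, mode: steady], since tag is P. Out: [power: 3, band: delta, channel: 6, tag: R, mode: pulse], since tag is R.

In, In, Out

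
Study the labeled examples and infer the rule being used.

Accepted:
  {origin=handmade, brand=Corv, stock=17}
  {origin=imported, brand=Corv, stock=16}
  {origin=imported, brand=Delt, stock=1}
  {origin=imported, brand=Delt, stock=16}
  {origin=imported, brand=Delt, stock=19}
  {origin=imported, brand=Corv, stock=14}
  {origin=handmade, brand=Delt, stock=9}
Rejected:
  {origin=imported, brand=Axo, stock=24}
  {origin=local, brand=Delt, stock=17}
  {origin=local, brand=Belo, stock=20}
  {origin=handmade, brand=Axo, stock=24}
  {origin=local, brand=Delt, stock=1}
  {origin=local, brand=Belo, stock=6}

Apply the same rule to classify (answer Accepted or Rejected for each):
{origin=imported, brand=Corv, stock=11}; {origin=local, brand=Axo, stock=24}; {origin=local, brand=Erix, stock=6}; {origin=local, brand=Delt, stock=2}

The common property of the 'Accepted' items is: origin is not local AND stock ≤ 19. No 'Rejected' item has it.

Accepted, Rejected, Rejected, Rejected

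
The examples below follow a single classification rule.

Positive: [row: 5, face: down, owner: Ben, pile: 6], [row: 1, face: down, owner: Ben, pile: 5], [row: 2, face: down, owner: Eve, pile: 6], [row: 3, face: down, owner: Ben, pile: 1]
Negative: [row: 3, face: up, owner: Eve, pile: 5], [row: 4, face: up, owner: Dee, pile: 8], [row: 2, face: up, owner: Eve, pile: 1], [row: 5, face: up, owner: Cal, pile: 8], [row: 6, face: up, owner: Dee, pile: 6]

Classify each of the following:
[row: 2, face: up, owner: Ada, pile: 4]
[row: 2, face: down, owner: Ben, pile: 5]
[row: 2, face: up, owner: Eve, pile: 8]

Negative, Positive, Negative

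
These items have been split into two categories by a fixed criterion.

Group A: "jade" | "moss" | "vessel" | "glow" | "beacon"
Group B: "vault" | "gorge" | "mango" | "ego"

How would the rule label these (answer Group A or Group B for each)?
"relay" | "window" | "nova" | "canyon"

Group B, Group A, Group A, Group A

Checking candidate rules against both groups, what survives is: even length.
Group B: "relay", since length 5.
Group A: "window", since length 6.
Group A: "nova", since length 4.
Group A: "canyon", since length 6.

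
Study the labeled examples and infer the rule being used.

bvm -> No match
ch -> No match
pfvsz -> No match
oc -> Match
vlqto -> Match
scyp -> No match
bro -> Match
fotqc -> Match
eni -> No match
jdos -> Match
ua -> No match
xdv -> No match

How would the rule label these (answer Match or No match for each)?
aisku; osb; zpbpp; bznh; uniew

No match, Match, No match, No match, No match

Rule: contains 'o'. This holds for each 'Match' example and fails for each 'No match' one.
aisku: no 'o', lacks this property → No match. osb: has 'o', fits → Match. zpbpp: no 'o', lacks this property → No match. bznh: no 'o', lacks this property → No match. uniew: no 'o', lacks this property → No match.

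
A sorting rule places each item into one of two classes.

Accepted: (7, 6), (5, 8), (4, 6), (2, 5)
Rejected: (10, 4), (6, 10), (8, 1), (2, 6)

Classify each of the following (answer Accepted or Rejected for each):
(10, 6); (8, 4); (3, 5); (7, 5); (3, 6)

A rule that fits every label: |first − second| ≤ 3 — true of each 'Accepted' example, false of each 'Rejected' one.

Rejected, Rejected, Accepted, Accepted, Accepted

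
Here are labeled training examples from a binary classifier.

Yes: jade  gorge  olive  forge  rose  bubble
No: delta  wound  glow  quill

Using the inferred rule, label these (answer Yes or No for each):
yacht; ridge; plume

No, Yes, Yes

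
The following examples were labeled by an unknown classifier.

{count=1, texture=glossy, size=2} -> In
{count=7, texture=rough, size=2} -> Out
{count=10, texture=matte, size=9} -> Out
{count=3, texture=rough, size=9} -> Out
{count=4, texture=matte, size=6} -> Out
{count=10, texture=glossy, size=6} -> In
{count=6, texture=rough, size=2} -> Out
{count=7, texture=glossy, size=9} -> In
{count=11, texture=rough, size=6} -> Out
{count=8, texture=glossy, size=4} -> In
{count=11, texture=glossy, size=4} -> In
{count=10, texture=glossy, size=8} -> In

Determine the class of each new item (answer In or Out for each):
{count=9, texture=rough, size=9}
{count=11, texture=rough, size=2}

The simplest hypothesis consistent with all the labels is: texture is glossy.
{count=9, texture=rough, size=9}: Out (texture is rough). {count=11, texture=rough, size=2}: Out (texture is rough).

Out, Out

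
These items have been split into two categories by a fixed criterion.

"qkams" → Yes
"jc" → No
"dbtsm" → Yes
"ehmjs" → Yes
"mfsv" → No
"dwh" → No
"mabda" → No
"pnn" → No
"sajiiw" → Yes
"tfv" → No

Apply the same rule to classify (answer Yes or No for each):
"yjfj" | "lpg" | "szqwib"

Rule: length ≥ 5 AND contains 's'. This holds for each 'Yes' example and fails for each 'No' one.
No: "yjfj", since length 4, no 's'.
No: "lpg", since length 3, no 's'.
Yes: "szqwib", since length 6, has 's'.

No, No, Yes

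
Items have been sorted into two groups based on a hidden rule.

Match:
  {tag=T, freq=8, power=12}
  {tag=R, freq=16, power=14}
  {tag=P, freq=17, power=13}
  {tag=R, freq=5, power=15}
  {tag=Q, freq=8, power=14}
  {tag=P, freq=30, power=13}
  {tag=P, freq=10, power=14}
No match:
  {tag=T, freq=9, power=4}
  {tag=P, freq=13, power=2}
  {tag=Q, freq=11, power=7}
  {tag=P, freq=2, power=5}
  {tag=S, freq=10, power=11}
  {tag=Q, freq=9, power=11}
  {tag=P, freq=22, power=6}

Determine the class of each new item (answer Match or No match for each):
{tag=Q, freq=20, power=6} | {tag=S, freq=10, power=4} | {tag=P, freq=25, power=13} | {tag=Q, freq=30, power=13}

No match, No match, Match, Match

The classifier is using: power ≥ 12.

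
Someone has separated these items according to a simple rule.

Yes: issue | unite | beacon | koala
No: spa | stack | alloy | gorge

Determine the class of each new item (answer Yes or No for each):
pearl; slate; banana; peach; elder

No, No, Yes, No, No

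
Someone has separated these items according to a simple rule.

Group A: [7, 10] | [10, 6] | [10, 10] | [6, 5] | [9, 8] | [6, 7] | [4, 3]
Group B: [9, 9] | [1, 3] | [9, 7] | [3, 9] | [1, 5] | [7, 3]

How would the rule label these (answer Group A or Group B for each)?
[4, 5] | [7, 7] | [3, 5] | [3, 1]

Group A, Group B, Group B, Group B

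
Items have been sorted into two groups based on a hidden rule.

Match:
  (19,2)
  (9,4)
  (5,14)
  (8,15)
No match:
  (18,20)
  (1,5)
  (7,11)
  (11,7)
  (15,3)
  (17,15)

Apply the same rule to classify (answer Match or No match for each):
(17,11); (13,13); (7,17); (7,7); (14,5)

The rule appears to be: sum is odd.
(17,11): 17+11 = 28, fails this test → No match.
(13,13): 13+13 = 26, fails this test → No match.
(7,17): 7+17 = 24, fails this test → No match.
(7,7): 7+7 = 14, fails this test → No match.
(14,5): 14+5 = 19, checks out → Match.

No match, No match, No match, No match, Match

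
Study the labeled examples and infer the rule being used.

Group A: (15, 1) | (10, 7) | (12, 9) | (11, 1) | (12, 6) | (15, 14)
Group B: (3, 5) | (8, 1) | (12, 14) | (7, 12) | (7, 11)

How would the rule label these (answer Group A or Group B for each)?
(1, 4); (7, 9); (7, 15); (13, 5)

The common property of the 'Group A' items is: first > second AND sum ≥ 12. No 'Group B' item has it.

Group B, Group B, Group B, Group A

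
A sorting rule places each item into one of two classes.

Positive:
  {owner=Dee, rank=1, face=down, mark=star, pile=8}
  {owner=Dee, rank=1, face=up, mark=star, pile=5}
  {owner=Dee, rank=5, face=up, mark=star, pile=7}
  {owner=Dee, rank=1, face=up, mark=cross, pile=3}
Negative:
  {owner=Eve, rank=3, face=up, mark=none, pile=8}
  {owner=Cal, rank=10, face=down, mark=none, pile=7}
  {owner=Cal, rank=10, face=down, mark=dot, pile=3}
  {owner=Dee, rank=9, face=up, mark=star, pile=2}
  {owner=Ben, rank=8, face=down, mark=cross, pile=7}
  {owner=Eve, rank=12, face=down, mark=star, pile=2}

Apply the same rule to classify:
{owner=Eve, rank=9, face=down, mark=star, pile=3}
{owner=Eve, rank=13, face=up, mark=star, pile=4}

Negative, Negative

The simplest hypothesis consistent with all the labels is: owner is Dee AND pile ≥ 3.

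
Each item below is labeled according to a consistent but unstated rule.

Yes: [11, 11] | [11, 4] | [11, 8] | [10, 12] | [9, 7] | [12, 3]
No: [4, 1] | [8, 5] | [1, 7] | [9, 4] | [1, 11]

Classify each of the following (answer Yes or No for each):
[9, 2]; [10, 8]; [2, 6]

The simplest hypothesis consistent with all the labels is: sum ≥ 15.

No, Yes, No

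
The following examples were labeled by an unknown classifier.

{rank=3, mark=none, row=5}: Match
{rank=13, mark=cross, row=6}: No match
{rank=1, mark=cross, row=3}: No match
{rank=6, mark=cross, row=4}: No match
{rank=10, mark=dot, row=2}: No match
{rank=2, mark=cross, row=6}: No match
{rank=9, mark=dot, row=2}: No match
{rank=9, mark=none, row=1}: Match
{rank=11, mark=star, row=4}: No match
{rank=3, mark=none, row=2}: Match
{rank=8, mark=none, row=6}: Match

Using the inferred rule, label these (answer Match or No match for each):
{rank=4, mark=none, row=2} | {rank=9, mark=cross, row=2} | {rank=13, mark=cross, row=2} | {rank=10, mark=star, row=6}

Match, No match, No match, No match

Rule: mark is none. This holds for each 'Match' example and fails for each 'No match' one.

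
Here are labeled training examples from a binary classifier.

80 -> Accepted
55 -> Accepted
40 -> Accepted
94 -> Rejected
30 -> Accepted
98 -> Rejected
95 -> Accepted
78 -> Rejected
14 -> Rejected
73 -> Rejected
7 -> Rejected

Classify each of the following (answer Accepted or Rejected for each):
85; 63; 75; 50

The rule appears to be: multiple of 5.
85: Accepted (85 = 5·17). 63: Rejected (63 = 5·12 + 3). 75: Accepted (75 = 5·15). 50: Accepted (50 = 5·10).

Accepted, Rejected, Accepted, Accepted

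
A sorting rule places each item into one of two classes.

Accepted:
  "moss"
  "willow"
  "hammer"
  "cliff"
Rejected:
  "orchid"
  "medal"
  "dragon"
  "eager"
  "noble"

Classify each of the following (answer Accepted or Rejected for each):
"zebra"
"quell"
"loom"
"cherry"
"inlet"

Rule: has a double letter. This holds for each 'Accepted' example and fails for each 'Rejected' one.
"zebra": no doubled letter — fails the rule, so Rejected.
"quell": 'll' doubled — meets the rule, so Accepted.
"loom": 'oo' doubled — meets the rule, so Accepted.
"cherry": 'rr' doubled — meets the rule, so Accepted.
"inlet": no doubled letter — fails the rule, so Rejected.

Rejected, Accepted, Accepted, Accepted, Rejected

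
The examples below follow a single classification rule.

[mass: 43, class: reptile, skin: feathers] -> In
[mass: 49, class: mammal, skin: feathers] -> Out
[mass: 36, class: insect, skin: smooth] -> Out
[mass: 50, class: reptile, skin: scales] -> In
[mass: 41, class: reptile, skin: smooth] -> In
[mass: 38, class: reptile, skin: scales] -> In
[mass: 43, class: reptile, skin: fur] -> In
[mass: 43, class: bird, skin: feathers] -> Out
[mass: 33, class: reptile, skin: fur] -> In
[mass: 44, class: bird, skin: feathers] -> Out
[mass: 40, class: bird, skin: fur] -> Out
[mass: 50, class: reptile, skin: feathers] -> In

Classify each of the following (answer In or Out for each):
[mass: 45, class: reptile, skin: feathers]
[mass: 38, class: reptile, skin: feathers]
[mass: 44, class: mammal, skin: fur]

In, In, Out

The simplest hypothesis consistent with all the labels is: class is reptile.
[mass: 45, class: reptile, skin: feathers]: class is reptile, checks out → In. [mass: 38, class: reptile, skin: feathers]: class is reptile, checks out → In. [mass: 44, class: mammal, skin: fur]: class is mammal, does not satisfy this → Out.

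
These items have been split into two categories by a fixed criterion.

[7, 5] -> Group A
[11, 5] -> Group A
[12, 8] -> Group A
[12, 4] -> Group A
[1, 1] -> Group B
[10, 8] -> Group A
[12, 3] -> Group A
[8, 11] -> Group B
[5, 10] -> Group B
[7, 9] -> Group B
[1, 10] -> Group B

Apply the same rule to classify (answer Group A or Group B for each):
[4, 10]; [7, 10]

Checking candidate rules against both groups, what survives is: first > second.
[4, 10] — 4 < 10, hence Group B. [7, 10] — 7 < 10, hence Group B.

Group B, Group B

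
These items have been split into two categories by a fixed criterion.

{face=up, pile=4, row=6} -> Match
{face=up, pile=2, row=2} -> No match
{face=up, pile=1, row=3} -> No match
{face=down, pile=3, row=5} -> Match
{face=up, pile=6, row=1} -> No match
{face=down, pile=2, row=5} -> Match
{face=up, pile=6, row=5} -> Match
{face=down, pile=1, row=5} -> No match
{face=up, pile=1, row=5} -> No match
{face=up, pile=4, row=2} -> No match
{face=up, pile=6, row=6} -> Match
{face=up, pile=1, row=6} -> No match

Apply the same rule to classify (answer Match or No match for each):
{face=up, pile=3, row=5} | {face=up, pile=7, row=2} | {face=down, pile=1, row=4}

Match, No match, No match

The rule appears to be: row ≥ 3 AND pile ≥ 2.
{face=up, pile=3, row=5}: Match (row = 5, pile = 3).
{face=up, pile=7, row=2}: No match (row = 2, pile = 7).
{face=down, pile=1, row=4}: No match (row = 4, pile = 1).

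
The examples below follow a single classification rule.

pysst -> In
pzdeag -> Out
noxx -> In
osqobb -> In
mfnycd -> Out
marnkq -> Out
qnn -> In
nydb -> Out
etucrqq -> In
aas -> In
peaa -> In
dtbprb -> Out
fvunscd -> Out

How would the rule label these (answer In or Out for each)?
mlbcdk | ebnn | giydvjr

Out, In, Out

'In' ⟺ has a double letter.
Out: mlbcdk, since no doubled letter.
In: ebnn, since 'nn' doubled.
Out: giydvjr, since no doubled letter.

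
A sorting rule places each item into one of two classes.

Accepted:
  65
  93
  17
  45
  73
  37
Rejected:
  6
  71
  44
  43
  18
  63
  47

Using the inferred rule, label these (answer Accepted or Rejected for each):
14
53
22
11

Rejected, Accepted, Rejected, Rejected

Every 'Accepted' example satisfies: ≡ 1 (mod 4). None of the 'Rejected' examples do.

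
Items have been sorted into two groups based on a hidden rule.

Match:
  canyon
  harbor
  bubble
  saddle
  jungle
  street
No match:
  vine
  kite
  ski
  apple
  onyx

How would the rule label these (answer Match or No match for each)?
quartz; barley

Match, Match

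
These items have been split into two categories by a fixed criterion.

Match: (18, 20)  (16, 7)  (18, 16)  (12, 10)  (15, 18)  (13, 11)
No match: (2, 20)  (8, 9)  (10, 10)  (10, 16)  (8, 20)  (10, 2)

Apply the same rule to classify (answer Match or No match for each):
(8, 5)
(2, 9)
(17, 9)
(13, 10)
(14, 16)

The simplest hypothesis consistent with all the labels is: first ≥ 11.
No match: (8, 5), since first 8. No match: (2, 9), since first 2. Match: (17, 9), since first 17. Match: (13, 10), since first 13. Match: (14, 16), since first 14.

No match, No match, Match, Match, Match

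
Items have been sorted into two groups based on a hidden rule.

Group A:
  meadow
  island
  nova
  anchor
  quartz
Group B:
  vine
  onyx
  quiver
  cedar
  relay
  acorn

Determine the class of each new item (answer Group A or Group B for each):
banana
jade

One predicate separates the groups cleanly: even length AND contains 'a'.
banana → length 6, has 'a' → Group A. jade → length 4, has 'a' → Group A.

Group A, Group A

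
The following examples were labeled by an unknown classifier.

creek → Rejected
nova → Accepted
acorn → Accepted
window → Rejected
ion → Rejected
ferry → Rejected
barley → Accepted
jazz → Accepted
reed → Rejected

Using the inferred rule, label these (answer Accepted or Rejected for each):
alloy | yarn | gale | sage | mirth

Accepted, Accepted, Accepted, Accepted, Rejected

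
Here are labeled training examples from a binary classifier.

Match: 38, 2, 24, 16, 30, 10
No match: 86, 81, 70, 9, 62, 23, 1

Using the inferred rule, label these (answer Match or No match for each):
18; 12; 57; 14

Match, Match, No match, Match

Rule: even AND at most 38. This holds for each 'Match' example and fails for each 'No match' one.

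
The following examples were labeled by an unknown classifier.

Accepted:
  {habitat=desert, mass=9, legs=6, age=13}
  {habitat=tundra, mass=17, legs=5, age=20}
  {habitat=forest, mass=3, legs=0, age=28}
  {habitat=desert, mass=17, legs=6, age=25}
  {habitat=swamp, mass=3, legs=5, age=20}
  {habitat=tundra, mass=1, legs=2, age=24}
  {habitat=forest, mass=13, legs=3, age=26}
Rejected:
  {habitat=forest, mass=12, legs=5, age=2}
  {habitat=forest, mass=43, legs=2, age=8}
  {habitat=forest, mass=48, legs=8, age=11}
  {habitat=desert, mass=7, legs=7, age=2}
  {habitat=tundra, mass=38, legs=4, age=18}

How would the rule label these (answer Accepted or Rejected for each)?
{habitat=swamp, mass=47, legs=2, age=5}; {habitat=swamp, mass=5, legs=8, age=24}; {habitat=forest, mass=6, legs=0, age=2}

Rejected, Accepted, Rejected

The pattern is that an item is 'Accepted' exactly when: age ≥ 8 AND mass ≤ 17.
{habitat=swamp, mass=47, legs=2, age=5} → age = 5, mass = 47 → Rejected. {habitat=swamp, mass=5, legs=8, age=24} → age = 24, mass = 5 → Accepted. {habitat=forest, mass=6, legs=0, age=2} → age = 2, mass = 6 → Rejected.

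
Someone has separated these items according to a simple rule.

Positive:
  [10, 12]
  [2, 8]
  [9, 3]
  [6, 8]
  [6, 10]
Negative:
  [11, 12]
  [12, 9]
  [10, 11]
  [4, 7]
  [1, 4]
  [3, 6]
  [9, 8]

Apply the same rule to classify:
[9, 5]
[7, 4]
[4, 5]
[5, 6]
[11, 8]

Positive, Negative, Negative, Negative, Negative

A rule that fits every label: sum is even — true of each 'Positive' example, false of each 'Negative' one.
[9, 5]: Positive (9+5 = 14). [7, 4]: Negative (7+4 = 11). [4, 5]: Negative (4+5 = 9). [5, 6]: Negative (5+6 = 11). [11, 8]: Negative (11+8 = 19).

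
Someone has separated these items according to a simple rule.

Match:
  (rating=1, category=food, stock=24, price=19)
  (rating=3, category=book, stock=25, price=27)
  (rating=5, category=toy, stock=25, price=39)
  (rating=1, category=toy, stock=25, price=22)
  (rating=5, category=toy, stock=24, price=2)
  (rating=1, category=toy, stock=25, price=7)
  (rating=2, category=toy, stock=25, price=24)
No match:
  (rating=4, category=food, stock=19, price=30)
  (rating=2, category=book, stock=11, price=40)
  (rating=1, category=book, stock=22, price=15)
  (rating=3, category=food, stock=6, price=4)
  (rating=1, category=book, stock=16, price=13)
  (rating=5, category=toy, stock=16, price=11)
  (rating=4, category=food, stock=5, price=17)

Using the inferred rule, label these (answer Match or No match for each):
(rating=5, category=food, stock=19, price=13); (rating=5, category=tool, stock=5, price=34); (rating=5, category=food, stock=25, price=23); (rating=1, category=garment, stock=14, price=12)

No match, No match, Match, No match

One predicate separates the groups cleanly: stock ≥ 24.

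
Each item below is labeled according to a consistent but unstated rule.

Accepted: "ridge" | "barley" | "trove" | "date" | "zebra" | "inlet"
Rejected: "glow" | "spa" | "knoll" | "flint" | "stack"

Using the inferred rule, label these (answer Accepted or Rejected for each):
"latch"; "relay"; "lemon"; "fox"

A rule that fits every label: contains 'e' — true of each 'Accepted' example, false of each 'Rejected' one.
"latch" — no 'e', hence Rejected. "relay" — has 'e', hence Accepted. "lemon" — has 'e', hence Accepted. "fox" — no 'e', hence Rejected.

Rejected, Accepted, Accepted, Rejected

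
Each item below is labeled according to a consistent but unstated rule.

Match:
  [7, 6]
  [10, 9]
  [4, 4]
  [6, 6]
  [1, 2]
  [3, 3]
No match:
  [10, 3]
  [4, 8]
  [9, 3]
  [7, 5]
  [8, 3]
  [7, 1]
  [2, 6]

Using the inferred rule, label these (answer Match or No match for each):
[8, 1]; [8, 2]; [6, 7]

No match, No match, Match

The pattern is that an item is 'Match' exactly when: |first − second| ≤ 1.
[8, 1]: |8−1| = 7 — does not fit, so No match. [8, 2]: |8−2| = 6 — does not fit, so No match. [6, 7]: |6−7| = 1 — qualifies, so Match.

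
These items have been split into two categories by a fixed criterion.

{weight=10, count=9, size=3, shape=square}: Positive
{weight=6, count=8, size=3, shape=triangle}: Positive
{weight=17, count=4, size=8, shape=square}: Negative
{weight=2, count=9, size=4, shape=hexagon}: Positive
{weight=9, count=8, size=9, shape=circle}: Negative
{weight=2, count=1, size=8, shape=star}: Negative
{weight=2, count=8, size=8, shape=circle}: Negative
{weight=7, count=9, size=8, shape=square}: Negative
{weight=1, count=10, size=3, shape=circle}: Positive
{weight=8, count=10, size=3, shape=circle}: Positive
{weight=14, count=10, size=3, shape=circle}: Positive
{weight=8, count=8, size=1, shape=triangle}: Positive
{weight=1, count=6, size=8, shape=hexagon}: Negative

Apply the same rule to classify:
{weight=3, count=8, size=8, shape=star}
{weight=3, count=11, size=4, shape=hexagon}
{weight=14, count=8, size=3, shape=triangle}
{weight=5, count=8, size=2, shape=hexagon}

All 'Positive' examples share one property — size ≤ 4 — and every 'Negative' example lacks it.

Negative, Positive, Positive, Positive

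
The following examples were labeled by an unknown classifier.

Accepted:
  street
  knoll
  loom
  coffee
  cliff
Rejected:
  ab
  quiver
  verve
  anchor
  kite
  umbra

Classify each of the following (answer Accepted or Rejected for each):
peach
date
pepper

Rejected, Rejected, Accepted

'Accepted' ⟺ has a double letter.
peach: no doubled letter, doesn't match → Rejected. date: no doubled letter, doesn't match → Rejected. pepper: 'pp' doubled, qualifies → Accepted.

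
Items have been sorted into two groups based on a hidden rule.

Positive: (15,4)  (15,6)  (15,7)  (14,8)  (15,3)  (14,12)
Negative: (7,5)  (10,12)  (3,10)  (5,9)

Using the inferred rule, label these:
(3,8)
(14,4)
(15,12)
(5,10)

Negative, Positive, Positive, Negative

The distinguishing property — first ≥ 12 — holds for all the 'Positive' cases and none of the 'Negative' cases.
(3,8): Negative (first 3). (14,4): Positive (first 14). (15,12): Positive (first 15). (5,10): Negative (first 5).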